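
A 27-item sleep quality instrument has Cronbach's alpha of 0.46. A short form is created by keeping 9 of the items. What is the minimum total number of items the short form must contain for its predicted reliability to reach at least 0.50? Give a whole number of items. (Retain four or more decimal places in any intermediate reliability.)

First, r for the 9-item form: n = 9/27 = 0.3333, so r_9 = 0.3333·0.46/(1 + (0.3333 − 1)·0.46) = 0.2211
Length factor from the short form to reach 0.50: n' = 0.50(1 − 0.2211) / [0.2211(1 − 0.50)] ≈ 3.5228
Items = 3.5228 × 9 ≈ 31.71 → 32

32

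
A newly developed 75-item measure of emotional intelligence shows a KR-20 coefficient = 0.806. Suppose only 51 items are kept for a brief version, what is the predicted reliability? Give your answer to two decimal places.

The new length is 51/75 = 0.68 times the old.
Apply the Spearman-Brown prophecy formula, r' = nr / [1 + (n − 1)r]:
r_new = (0.68 × 0.806) / (1 + (0.68 − 1) × 0.806)
     = 0.5481 / 0.7421 = 0.7386

0.74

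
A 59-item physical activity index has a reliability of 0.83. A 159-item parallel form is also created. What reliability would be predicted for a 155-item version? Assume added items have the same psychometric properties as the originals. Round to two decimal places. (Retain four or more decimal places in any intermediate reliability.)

The 159-item form is not needed; work directly from the 59-item form with n = 155/59 = 2.6271.
r_{155} = n·r / (1 + (n − 1)·r) = 2.1805 / 2.3505 ≈ 0.9277

0.93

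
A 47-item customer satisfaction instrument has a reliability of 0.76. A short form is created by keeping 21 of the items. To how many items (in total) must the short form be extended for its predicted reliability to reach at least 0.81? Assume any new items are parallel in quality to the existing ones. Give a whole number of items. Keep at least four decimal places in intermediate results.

64

First, r for the 21-item form: n = 21/47 = 0.4468, so r_21 = 0.4468·0.76/(1 + (0.4468 − 1)·0.76) = 0.5859
Then solve for n' with r_old = 0.5859, r_target = 0.81: n' = 0.81(1 − 0.5859)/[0.5859(1 − 0.81)] = 3.0131
Items = 3.0131 × 21 ≈ 63.28 → 64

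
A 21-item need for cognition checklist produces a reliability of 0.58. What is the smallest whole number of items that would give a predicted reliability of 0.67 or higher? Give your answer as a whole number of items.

Rearranging the Spearman-Brown formula for n,
n = r_target (1 − r_old) / [ r_old (1 − r_target) ]
n = [0.67 × 0.42] / [0.58 × 0.33]
n = 0.2814 / 0.1914 ≈ 1.4702
So the test needs 1.4702 × 21 ≈ 30.87 items; rounding up, 31.

31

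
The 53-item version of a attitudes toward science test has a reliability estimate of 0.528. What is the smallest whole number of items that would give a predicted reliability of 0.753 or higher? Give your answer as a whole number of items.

145

n = 0.753(1 − 0.528) / [0.528(1 − 0.753)]
  = 0.355416 / 0.130416 = 2.7252
2.7252 × 53 = 144.44 → 145 items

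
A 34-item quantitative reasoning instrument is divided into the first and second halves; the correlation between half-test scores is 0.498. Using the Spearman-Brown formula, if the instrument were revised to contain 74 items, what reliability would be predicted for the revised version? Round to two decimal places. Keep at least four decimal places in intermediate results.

First correct the split-half correlation to full-test reliability: r_full = 2 × 0.498 / (1 + 0.498) ≈ 0.6649
Then adjust to 74 items: n = 74/34 = 2.1765
r_new = n·r_full / (1 + (n − 1)·r_full) = 1.4472 / 1.7823 ≈ 0.8120

0.81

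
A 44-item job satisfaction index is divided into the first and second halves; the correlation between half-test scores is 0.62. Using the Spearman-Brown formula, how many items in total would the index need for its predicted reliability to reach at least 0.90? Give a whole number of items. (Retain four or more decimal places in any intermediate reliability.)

122

Corrected full-test reliability: r_full = 2 × 0.62 / (1 + 0.62) ≈ 0.7654
Solve Spearman-Brown for n: n = 0.90(1 − 0.7654) / [0.7654(1 − 0.90)] = 2.7586
Items = 2.7586 × 44 ≈ 121.38 → 122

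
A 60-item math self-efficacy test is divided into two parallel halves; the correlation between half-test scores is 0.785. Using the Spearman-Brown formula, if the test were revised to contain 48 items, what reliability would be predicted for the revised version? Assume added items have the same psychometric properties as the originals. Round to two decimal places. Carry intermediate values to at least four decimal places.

0.85

First correct the split-half correlation to full-test reliability: r_full = 2 × 0.785 / (1 + 0.785) ≈ 0.8796
Then adjust to 48 items: n = 48/60 = 0.8000
r_new = n·r_full / (1 + (n − 1)·r_full) = 0.7037 / 0.8241 ≈ 0.8539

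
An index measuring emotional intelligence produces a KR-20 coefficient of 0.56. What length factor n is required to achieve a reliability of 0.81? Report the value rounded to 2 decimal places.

3.35

n = 0.81(1 − 0.56) / [0.56(1 − 0.81)]
n = 0.3564 / 0.1064 ≈ 3.3496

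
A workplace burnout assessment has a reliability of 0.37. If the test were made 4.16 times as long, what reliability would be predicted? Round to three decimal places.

By Spearman-Brown, r_new = n r / (1 + (n − 1) r).
r_new = 4.16·0.37 / [1 + (4.16 − 1)·0.37]
r_new = 1.5392 / 2.1692 ≈ 0.7096

0.710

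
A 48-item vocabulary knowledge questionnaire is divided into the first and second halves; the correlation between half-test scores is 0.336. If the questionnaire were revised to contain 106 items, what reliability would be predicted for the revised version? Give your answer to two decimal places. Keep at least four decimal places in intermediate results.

Spearman-Brown correction (n = 2): r_full = 2·0.336/(1 + 0.336) = 0.5030
Then adjust to 106 items: n = 106/48 = 2.2083
r_new = n·r_full / (1 + (n − 1)·r_full) = 1.1108 / 1.6078 ≈ 0.6909

0.69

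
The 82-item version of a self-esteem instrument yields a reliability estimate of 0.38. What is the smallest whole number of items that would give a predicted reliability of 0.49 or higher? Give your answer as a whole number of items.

129

n = 0.49(1 − 0.38) / [0.38(1 − 0.49)]
  = 0.3038 / 0.1938 = 1.5676
Items needed = n × 82 = 1.5676 × 82 ≈ 128.54 → round up to 129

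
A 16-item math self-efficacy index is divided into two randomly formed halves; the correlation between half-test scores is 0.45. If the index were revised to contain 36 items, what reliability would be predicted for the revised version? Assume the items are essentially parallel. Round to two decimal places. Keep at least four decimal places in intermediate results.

Full-test reliability from the split-half r: r_full = 2(0.45)/(1 + 0.45) = 0.6207
Length factor from 16 to 36 items: n = 36/16 = 2.2500
r_new = n·r_full / (1 + (n − 1)·r_full) = 1.3966 / 1.7759 ≈ 0.7864

0.79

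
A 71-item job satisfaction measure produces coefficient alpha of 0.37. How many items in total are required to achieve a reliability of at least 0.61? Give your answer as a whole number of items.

190

n = 0.61 × (1 − 0.37) / [ 0.37 × (1 − 0.61) ]
n = 0.3843 / 0.1443 ≈ 2.6632
Items needed = n × 71 = 2.6632 × 71 ≈ 189.09 → round up to 190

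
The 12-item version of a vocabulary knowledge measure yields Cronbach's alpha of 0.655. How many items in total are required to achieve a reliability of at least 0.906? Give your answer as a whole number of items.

61

Spearman-Brown solved for the length factor n:
n = r*(1 − r) / [ r (1 − r*) ]
n = 0.906 × (1 − 0.655) / [ 0.655 × (1 − 0.906) ]
  = 0.312570 / 0.061570 = 5.0767
Items needed = n × 12 = 5.0767 × 12 ≈ 60.92 → round up to 61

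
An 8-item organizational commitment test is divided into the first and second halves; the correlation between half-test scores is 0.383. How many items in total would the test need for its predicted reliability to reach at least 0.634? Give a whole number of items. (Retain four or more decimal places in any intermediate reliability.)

12

Corrected full-test reliability: r_full = 2 × 0.383 / (1 + 0.383) ≈ 0.5539
n = r_tgt(1 − r_full) / [r_full(1 − r_tgt)] = 0.634 × 0.4461 / (0.5539 × 0.366) ≈ 1.3951
Items = 1.3951 × 8 ≈ 11.16 → 12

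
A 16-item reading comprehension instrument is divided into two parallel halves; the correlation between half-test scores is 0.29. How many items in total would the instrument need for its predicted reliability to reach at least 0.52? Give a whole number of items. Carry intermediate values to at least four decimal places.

22

Corrected full-test reliability: r_full = 2 × 0.29 / (1 + 0.29) ≈ 0.4496
Solve Spearman-Brown for n: n = 0.52(1 − 0.4496) / [0.4496(1 − 0.52)] = 1.3262
Items = 1.3262 × 16 ≈ 21.22 → 22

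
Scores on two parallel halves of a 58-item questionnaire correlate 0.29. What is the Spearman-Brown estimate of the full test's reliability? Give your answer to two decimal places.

r_full = 2r_hh / (1 + r_hh) = 2 × 0.29 / (1 + 0.29)
       = 0.5800 / 1.2900 = 0.4496

0.45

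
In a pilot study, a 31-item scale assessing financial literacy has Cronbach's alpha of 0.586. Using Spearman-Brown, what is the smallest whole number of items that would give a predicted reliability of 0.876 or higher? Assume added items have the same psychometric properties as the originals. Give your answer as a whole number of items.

Invert Spearman-Brown to solve for n:
n = r*(1 − r) / [ r (1 − r*) ]
n = [0.876 × 0.414] / [0.586 × 0.124]
n = 0.362664 / 0.072664 ≈ 4.9910
So the test needs 4.9910 × 31 ≈ 154.72 items; rounding up, 155.

155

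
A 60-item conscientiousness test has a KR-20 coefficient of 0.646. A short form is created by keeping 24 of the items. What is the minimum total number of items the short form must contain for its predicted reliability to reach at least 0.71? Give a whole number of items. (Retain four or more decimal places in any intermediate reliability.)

81

Short-form reliability: n = 24/60 = 0.4000; r_24 = n·r/(1+(n−1)r) ≈ 0.4219
Length factor from the short form to reach 0.71: n' = 0.71(1 − 0.4219) / [0.4219(1 − 0.71)] ≈ 3.3547
Items = 3.3547 × 24 ≈ 80.51 → 81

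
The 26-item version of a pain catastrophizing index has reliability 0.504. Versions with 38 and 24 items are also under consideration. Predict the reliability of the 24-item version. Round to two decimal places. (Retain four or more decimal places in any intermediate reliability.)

The 38-item form is not needed; work directly from the 26-item form with n = 24/26 = 0.9231.
r_{24} = n·r / (1 + (n − 1)·r) = 0.4652 / 0.9612 ≈ 0.4840

0.48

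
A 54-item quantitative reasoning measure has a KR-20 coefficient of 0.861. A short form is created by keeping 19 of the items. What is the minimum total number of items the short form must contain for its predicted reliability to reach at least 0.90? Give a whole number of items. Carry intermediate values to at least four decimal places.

79

First, r for the 19-item form: n = 19/54 = 0.3519, so r_19 = 0.3519·0.861/(1 + (0.3519 − 1)·0.861) = 0.6855
Then solve for n' with r_old = 0.6855, r_target = 0.90: n' = 0.90(1 − 0.6855)/[0.6855(1 − 0.90)] = 4.1291
Items = 4.1291 × 19 ≈ 78.45 → 79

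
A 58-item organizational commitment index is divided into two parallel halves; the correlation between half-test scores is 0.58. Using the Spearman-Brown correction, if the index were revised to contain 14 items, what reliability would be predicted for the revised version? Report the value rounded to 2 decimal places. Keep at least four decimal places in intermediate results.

0.40

Spearman-Brown correction (n = 2): r_full = 2·0.58/(1 + 0.58) = 0.7342
Length factor from 58 to 14 items: n = 14/58 = 0.2414
r_new = n·r_full / (1 + (n − 1)·r_full) = 0.1772 / 0.4430 ≈ 0.4000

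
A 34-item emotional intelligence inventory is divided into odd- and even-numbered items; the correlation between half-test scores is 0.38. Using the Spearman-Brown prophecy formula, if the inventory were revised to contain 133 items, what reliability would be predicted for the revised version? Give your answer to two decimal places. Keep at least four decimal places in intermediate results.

Full-test reliability from the split-half r: r_full = 2(0.38)/(1 + 0.38) = 0.5507
Then adjust to 133 items: n = 133/34 = 3.9118
r_new = n·r_full / (1 + (n − 1)·r_full) = 2.1542 / 2.6035 ≈ 0.8274

0.83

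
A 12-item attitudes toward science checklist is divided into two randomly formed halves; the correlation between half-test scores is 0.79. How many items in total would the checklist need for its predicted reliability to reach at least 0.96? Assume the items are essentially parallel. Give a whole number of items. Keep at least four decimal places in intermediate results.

Corrected full-test reliability: r_full = 2 × 0.79 / (1 + 0.79) ≈ 0.8827
Solve Spearman-Brown for n: n = 0.96(1 − 0.8827) / [0.8827(1 − 0.96)] = 3.1893
Items = 3.1893 × 12 ≈ 38.27 → 39

39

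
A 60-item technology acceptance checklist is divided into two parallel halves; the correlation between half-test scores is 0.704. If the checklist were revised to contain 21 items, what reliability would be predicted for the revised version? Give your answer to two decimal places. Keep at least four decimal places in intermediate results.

0.62

Full-test reliability from the split-half r: r_full = 2(0.704)/(1 + 0.704) = 0.8263
Length factor from 60 to 21 items: n = 21/60 = 0.3500
r_new = n·r_full / (1 + (n − 1)·r_full) = 0.2892 / 0.4629 ≈ 0.6248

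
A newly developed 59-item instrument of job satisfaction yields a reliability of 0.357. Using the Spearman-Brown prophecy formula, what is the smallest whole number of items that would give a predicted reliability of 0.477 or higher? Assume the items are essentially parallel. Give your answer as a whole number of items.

97

n = [0.477 × 0.643] / [0.357 × 0.523]
  = 0.306711 / 0.186711 = 1.6427
1.6427 × 59 = 96.92 → 97 items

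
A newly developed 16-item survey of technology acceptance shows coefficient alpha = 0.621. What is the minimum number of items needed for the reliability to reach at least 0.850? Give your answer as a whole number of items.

56

n = 0.850 × (1 − 0.621) / [ 0.621 × (1 − 0.850) ]
n = 0.322150 / 0.093150 ≈ 3.4584
Items needed = n × 16 = 3.4584 × 16 ≈ 55.33 → round up to 56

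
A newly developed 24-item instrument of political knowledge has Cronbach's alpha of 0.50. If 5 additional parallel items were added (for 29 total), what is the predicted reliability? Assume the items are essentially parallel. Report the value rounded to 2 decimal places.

0.55

n = 29/24 = 1.2083
Apply the Spearman-Brown prophecy formula, r' = nr / [1 + (n − 1)r]:
r_new = 1.2083·0.50 / [1 + (1.2083 − 1)·0.50]
r_new = 0.6041 / 1.1041 ≈ 0.5471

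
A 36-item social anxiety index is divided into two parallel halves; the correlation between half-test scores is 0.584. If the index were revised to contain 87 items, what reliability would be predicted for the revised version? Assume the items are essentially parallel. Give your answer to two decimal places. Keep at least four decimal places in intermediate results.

0.87

Full-test reliability from the split-half r: r_full = 2(0.584)/(1 + 0.584) = 0.7374
Length factor from 36 to 87 items: n = 87/36 = 2.4167
r_new = n·r_full / (1 + (n − 1)·r_full) = 1.7821 / 2.0447 ≈ 0.8716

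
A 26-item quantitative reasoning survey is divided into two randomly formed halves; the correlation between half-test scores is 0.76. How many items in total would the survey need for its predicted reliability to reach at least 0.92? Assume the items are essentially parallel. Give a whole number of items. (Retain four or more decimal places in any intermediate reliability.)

r_full = 2(0.76)/(1 + 0.76) = 0.8636
n = r_tgt(1 − r_full) / [r_full(1 − r_tgt)] = 0.92 × 0.1364 / (0.8636 × 0.08) ≈ 1.8164
Required items = 1.8164 × 26 = 47.23, so 48 items.

48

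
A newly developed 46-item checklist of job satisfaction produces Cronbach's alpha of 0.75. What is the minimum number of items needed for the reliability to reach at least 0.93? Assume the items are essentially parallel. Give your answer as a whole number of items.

n = 0.93 × (1 − 0.75) / [ 0.75 × (1 − 0.93) ]
n = 0.2325 / 0.0525 ≈ 4.4286
Items needed = n × 46 = 4.4286 × 46 ≈ 203.72 → round up to 204

204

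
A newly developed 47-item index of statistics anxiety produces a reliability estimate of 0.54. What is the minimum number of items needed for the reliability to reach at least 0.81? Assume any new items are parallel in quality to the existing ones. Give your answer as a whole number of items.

171

Invert Spearman-Brown to solve for n:
n = r_target (1 − r_old) / [ r_old (1 − r_target) ]
n = 0.81(1 − 0.54) / [0.54(1 − 0.81)]
  = 0.3726 / 0.1026 = 3.6316
3.6316 × 47 = 170.69 → 171 items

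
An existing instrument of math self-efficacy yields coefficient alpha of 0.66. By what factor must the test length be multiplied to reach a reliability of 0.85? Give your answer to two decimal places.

n = [0.85 × 0.34] / [0.66 × 0.15]
n = 0.2890 / 0.0990 ≈ 2.9192

2.92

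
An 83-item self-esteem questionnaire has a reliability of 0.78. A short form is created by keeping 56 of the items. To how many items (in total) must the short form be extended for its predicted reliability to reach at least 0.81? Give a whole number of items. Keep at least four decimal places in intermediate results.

100

First, r for the 56-item form: n = 56/83 = 0.6747, so r_56 = 0.6747·0.78/(1 + (0.6747 − 1)·0.78) = 0.7052
Length factor from the short form to reach 0.81: n' = 0.81(1 − 0.7052) / [0.7052(1 − 0.81)] ≈ 1.7822
Items = 1.7822 × 56 ≈ 99.80 → 100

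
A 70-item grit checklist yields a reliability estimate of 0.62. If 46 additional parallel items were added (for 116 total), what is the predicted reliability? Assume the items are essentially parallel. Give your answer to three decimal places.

0.730

Length ratio n = 116/70 = 1.6571
By Spearman-Brown, r_new = n r / (1 + (n − 1) r).
r_new = (1.6571 × 0.62) / (1 + (1.6571 − 1) × 0.62)
r_new = 1.0274 / 1.4074 ≈ 0.7300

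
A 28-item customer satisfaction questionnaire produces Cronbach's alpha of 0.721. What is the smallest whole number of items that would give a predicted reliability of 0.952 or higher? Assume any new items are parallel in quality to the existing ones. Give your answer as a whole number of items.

Spearman-Brown solved for the length factor n:
n = r_target (1 − r_old) / [ r_old (1 − r_target) ]
n = [0.952 × 0.279] / [0.721 × 0.048]
  = 0.265608 / 0.034608 = 7.6748
7.6748 × 28 = 214.89 → 215 items

215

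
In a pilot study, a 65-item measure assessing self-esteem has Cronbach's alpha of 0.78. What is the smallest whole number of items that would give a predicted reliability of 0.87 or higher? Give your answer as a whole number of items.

Rearranging the Spearman-Brown formula for n,
n = r*(1 − r) / [ r (1 − r*) ]
n = [0.87 × 0.22] / [0.78 × 0.13]
  = 0.1914 / 0.1014 = 1.8876
Items needed = n × 65 = 1.8876 × 65 ≈ 122.69 → round up to 123

123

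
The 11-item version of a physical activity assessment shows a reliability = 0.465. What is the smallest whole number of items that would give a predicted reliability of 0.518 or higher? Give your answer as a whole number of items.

Invert Spearman-Brown to solve for n:
n = r_target (1 − r_old) / [ r_old (1 − r_target) ]
n = 0.518(1 − 0.465) / [0.465(1 − 0.518)]
n = 0.277130 / 0.224130 ≈ 1.2365
So the test needs 1.2365 × 11 ≈ 13.60 items; rounding up, 14.

14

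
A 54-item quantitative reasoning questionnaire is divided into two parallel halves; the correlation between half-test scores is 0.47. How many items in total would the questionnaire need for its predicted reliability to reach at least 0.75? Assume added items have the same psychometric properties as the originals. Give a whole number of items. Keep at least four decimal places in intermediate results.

r_full = 2(0.47)/(1 + 0.47) = 0.6395
Solve Spearman-Brown for n: n = 0.75(1 − 0.6395) / [0.6395(1 − 0.75)] = 1.6912
Required items = 1.6912 × 54 = 91.32, so 92 items.

92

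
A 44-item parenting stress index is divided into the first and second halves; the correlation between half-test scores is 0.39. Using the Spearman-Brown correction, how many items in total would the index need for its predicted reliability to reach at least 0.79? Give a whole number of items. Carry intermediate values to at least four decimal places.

Corrected full-test reliability: r_full = 2 × 0.39 / (1 + 0.39) ≈ 0.5612
n = r_tgt(1 − r_full) / [r_full(1 − r_tgt)] = 0.79 × 0.4388 / (0.5612 × 0.21) ≈ 2.9414
Required items = 2.9414 × 44 = 129.42, so 130 items.

130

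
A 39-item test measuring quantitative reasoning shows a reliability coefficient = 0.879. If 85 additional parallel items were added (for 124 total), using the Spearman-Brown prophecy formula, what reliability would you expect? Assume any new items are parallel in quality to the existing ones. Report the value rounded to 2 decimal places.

0.96

n = 124/39 = 3.1795
r_new = 3.1795·0.879 / [1 + (3.1795 − 1)·0.879]
r_new = 2.7948 / 2.9158 ≈ 0.9585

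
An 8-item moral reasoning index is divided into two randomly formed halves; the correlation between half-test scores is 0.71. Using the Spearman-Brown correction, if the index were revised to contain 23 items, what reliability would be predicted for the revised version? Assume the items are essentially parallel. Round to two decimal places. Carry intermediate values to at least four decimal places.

Spearman-Brown correction (n = 2): r_full = 2·0.71/(1 + 0.71) = 0.8304
Length factor from 8 to 23 items: n = 23/8 = 2.8750
r_new = n·r_full / (1 + (n − 1)·r_full) = 2.3874 / 2.5570 ≈ 0.9337

0.93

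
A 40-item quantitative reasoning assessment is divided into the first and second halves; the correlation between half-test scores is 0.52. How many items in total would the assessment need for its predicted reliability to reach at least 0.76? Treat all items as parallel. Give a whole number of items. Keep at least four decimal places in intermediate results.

59

Corrected full-test reliability: r_full = 2 × 0.52 / (1 + 0.52) ≈ 0.6842
Solve Spearman-Brown for n: n = 0.76(1 − 0.6842) / [0.6842(1 − 0.76)] = 1.4616
Required items = 1.4616 × 40 = 58.46, so 59 items.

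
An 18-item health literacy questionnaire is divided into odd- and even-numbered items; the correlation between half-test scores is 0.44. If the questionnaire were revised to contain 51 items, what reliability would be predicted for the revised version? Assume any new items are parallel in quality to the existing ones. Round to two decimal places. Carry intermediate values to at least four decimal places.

Spearman-Brown correction (n = 2): r_full = 2·0.44/(1 + 0.44) = 0.6111
Length factor from 18 to 51 items: n = 51/18 = 2.8333
r_new = n·r_full / (1 + (n − 1)·r_full) = 1.7314 / 2.1203 ≈ 0.8166

0.82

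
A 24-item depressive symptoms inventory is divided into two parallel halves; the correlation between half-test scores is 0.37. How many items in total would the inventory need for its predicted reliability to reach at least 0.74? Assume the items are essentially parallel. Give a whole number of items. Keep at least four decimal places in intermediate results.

59

r_full = 2(0.37)/(1 + 0.37) = 0.5401
Solve Spearman-Brown for n: n = 0.74(1 − 0.5401) / [0.5401(1 − 0.74)] = 2.4235
Required items = 2.4235 × 24 = 58.16, so 59 items.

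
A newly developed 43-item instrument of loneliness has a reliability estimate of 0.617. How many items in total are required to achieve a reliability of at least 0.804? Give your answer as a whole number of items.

Invert Spearman-Brown to solve for n:
n = r_target (1 − r_old) / [ r_old (1 − r_target) ]
n = 0.804(1 − 0.617) / [0.617(1 − 0.804)]
  = 0.307932 / 0.120932 = 2.5463
So the test needs 2.5463 × 43 ≈ 109.49 items; rounding up, 110.

110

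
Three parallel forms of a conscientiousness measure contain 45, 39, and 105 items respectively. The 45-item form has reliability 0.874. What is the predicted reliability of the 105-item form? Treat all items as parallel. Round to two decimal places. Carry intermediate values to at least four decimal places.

The 39-item form is not needed; work directly from the 45-item form with n = 105/45 = 2.3333.
r_{105} = n·r / (1 + (n − 1)·r) = 2.0393 / 2.1653 ≈ 0.9418

0.94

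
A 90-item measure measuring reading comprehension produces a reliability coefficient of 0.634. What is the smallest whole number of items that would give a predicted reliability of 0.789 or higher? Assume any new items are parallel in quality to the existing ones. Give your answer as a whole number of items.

195

Spearman-Brown solved for the length factor n:
n = r*(1 − r) / [ r (1 − r*) ]
n = [0.789 × 0.366] / [0.634 × 0.211]
n = 0.288774 / 0.133774 ≈ 2.1587
So the test needs 2.1587 × 90 ≈ 194.28 items; rounding up, 195.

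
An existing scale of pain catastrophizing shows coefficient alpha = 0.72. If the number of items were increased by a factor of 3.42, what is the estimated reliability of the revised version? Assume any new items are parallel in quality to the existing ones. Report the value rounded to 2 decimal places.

r_new = (3.42 × 0.72) / (1 + (3.42 − 1) × 0.72)
r_new = 2.4624 / 2.7424 ≈ 0.8979

0.90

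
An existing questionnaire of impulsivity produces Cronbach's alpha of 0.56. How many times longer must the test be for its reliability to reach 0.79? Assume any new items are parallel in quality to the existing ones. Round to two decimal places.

Rearranging the Spearman-Brown formula for n,
n = r_target (1 − r_old) / [ r_old (1 − r_target) ]
n = 0.79(1 − 0.56) / [0.56(1 − 0.79)]
  = 0.3476 / 0.1176 = 2.9558

2.96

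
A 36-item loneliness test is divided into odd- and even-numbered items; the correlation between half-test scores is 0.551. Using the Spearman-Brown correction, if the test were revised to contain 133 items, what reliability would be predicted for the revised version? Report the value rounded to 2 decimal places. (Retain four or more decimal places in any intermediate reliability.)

0.90

Spearman-Brown correction (n = 2): r_full = 2·0.551/(1 + 0.551) = 0.7105
Then adjust to 133 items: n = 133/36 = 3.6944
r_new = n·r_full / (1 + (n − 1)·r_full) = 2.6249 / 2.9144 ≈ 0.9007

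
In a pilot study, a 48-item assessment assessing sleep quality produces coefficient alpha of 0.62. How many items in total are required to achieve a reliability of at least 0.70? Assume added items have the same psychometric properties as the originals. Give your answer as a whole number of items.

n = 0.70 × (1 − 0.62) / [ 0.62 × (1 − 0.70) ]
n = 0.2660 / 0.1860 ≈ 1.4301
1.4301 × 48 = 68.64 → 69 items

69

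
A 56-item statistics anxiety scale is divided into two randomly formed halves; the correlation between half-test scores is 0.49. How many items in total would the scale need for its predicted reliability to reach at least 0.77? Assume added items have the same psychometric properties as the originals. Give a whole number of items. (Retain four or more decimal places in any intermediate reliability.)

Corrected full-test reliability: r_full = 2 × 0.49 / (1 + 0.49) ≈ 0.6577
n = r_tgt(1 − r_full) / [r_full(1 − r_tgt)] = 0.77 × 0.3423 / (0.6577 × 0.23) ≈ 1.7424
Items = 1.7424 × 56 ≈ 97.57 → 98

98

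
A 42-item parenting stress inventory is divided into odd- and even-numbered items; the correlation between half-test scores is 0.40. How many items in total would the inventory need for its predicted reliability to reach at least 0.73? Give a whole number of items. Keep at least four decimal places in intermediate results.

86

r_full = 2(0.40)/(1 + 0.40) = 0.5714
n = r_tgt(1 − r_full) / [r_full(1 − r_tgt)] = 0.73 × 0.4286 / (0.5714 × 0.27) ≈ 2.0280
Items = 2.0280 × 42 ≈ 85.18 → 86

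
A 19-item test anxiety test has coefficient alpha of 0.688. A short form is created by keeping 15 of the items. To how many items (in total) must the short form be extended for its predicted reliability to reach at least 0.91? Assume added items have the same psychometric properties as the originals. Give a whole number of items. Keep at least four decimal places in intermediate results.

88

First, r for the 15-item form: n = 15/19 = 0.7895, so r_15 = 0.7895·0.688/(1 + (0.7895 − 1)·0.688) = 0.6352
Length factor from the short form to reach 0.91: n' = 0.91(1 − 0.6352) / [0.6352(1 − 0.91)] ≈ 5.8069
Items = 5.8069 × 15 ≈ 87.10 → 88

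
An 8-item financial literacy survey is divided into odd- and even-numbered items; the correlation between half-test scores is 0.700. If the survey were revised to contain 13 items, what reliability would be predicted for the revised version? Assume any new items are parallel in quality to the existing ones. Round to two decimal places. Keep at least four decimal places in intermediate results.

First correct the split-half correlation to full-test reliability: r_full = 2 × 0.700 / (1 + 0.700) ≈ 0.8235
Then adjust to 13 items: n = 13/8 = 1.6250
r_new = n·r_full / (1 + (n − 1)·r_full) = 1.3382 / 1.5147 ≈ 0.8835

0.88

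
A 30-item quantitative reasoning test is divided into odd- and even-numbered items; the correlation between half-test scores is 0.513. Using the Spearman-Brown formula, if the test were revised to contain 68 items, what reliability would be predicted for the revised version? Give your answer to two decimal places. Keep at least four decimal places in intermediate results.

0.83

Spearman-Brown correction (n = 2): r_full = 2·0.513/(1 + 0.513) = 0.6781
Length factor from 30 to 68 items: n = 68/30 = 2.2667
r_new = n·r_full / (1 + (n − 1)·r_full) = 1.5370 / 1.8589 ≈ 0.8268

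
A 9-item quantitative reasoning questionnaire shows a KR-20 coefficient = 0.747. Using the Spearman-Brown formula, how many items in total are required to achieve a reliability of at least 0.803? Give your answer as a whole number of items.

n = 0.803(1 − 0.747) / [0.747(1 − 0.803)]
  = 0.203159 / 0.147159 = 1.3805
1.3805 × 9 = 12.42 → 13 items

13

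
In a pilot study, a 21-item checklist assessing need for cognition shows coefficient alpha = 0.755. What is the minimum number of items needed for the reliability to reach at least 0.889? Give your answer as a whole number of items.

55

n = [0.889 × 0.245] / [0.755 × 0.111]
  = 0.217805 / 0.083805 = 2.5989
2.5989 × 21 = 54.58 → 55 items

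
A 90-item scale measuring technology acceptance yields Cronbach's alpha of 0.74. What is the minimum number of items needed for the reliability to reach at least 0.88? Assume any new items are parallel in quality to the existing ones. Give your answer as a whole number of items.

232

n = 0.88 × (1 − 0.74) / [ 0.74 × (1 − 0.88) ]
n = 0.2288 / 0.0888 ≈ 2.5766
So the test needs 2.5766 × 90 ≈ 231.89 items; rounding up, 232.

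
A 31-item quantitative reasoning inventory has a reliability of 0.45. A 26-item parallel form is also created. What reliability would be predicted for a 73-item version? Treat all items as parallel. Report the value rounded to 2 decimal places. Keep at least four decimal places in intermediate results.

0.66

The 26-item form is not needed; work directly from the 31-item form with n = 73/31 = 2.3548.
r_{73} = n·r / (1 + (n − 1)·r) = 1.0597 / 1.6097 ≈ 0.6583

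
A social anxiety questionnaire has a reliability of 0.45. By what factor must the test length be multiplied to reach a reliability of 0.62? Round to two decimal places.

1.99

n = 0.62 × (1 − 0.45) / [ 0.45 × (1 − 0.62) ]
  = 0.3410 / 0.1710 = 1.9942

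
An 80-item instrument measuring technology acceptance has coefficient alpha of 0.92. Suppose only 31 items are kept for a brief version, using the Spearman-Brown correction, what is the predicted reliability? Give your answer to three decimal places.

0.817

Length ratio n = 31/80 = 0.3875
r_new = (0.3875 × 0.92) / (1 + (0.3875 − 1) × 0.92)
     = 0.3565 / 0.4365 = 0.8167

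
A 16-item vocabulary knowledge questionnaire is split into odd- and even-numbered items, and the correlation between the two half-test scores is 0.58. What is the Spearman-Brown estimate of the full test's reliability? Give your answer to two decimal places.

0.73

Each half is half the length of the full test, so the full test is n = 2 times a half.
r_full = 2(0.58) / (1 + 0.58)
r_full = 1.1600 / 1.5800 ≈ 0.7342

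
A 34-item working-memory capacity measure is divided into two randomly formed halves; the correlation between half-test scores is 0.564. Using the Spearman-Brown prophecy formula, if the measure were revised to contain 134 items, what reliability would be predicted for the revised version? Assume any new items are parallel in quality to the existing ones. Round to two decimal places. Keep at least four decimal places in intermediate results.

0.91

First correct the split-half correlation to full-test reliability: r_full = 2 × 0.564 / (1 + 0.564) ≈ 0.7212
Then adjust to 134 items: n = 134/34 = 3.9412
r_new = n·r_full / (1 + (n − 1)·r_full) = 2.8424 / 3.1212 ≈ 0.9107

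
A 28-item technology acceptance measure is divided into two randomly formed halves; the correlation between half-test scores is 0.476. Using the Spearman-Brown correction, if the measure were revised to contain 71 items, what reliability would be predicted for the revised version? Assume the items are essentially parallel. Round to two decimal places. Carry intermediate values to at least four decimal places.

0.82

Spearman-Brown correction (n = 2): r_full = 2·0.476/(1 + 0.476) = 0.6450
Then adjust to 71 items: n = 71/28 = 2.5357
r_new = n·r_full / (1 + (n − 1)·r_full) = 1.6355 / 1.9905 ≈ 0.8217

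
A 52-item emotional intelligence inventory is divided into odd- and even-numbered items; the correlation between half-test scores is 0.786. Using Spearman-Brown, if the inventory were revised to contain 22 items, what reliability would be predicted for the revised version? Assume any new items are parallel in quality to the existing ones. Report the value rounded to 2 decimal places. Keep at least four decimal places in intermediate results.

0.76

Spearman-Brown correction (n = 2): r_full = 2·0.786/(1 + 0.786) = 0.8802
Then adjust to 22 items: n = 22/52 = 0.4231
r_new = n·r_full / (1 + (n − 1)·r_full) = 0.3724 / 0.4922 ≈ 0.7566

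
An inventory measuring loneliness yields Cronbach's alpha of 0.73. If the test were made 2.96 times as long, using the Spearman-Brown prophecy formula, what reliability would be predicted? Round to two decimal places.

0.89

r_new = 2.96·0.73 / [1 + (2.96 − 1)·0.73]
r_new = 2.1608 / 2.4308 ≈ 0.8889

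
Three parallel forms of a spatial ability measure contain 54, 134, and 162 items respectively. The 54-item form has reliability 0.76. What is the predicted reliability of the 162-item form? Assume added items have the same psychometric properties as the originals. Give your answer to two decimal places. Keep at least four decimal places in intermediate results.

0.90

The 134-item form is not needed; work directly from the 54-item form with n = 162/54 = 3.0000.
r_{162} = n·r / (1 + (n − 1)·r) = 2.2800 / 2.5200 ≈ 0.9048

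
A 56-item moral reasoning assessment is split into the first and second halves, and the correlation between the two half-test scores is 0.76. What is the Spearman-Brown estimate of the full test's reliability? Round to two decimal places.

0.86

The full test is twice the length of either half (n = 2).
r_full = 2(0.76) / (1 + 0.76)
r_full = 1.5200 / 1.7600 ≈ 0.8636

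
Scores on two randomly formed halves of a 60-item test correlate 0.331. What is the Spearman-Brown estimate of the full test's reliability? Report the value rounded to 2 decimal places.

Each half is half the length of the full test, so the full test is n = 2 times a half.
r_full = 2(0.331) / (1 + 0.331)
       = 0.6620 / 1.3310 = 0.4974

0.50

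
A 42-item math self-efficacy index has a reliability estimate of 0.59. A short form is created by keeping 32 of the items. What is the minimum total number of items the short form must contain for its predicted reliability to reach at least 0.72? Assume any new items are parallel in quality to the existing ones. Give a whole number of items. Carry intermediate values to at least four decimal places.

76

Short-form reliability: n = 32/42 = 0.7619; r_32 = n·r/(1+(n−1)r) ≈ 0.5230
Length factor from the short form to reach 0.72: n' = 0.72(1 − 0.5230) / [0.5230(1 − 0.72)] ≈ 2.3453
Total items = 2.3453 × 32 = 75.05, rounded up to 76.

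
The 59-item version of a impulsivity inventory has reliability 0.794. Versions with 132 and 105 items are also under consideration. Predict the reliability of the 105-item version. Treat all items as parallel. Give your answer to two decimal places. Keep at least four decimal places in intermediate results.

Only the ratio of lengths matters: n = 105/59 = 1.7797
r_{105} = n·r / (1 + (n − 1)·r) = 1.4131 / 1.6191 ≈ 0.8728

0.87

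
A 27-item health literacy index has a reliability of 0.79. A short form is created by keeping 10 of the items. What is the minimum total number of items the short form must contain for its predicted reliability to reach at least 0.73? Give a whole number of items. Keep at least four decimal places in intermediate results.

Short-form reliability: n = 10/27 = 0.3704; r_10 = n·r/(1+(n−1)r) ≈ 0.5822
Then solve for n' with r_old = 0.5822, r_target = 0.73: n' = 0.73(1 − 0.5822)/[0.5822(1 − 0.73)] = 1.9402
Items = 1.9402 × 10 ≈ 19.40 → 20

20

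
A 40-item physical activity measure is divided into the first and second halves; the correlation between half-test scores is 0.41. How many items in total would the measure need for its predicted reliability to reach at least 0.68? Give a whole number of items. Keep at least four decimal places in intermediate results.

Corrected full-test reliability: r_full = 2 × 0.41 / (1 + 0.41) ≈ 0.5816
n = r_tgt(1 − r_full) / [r_full(1 − r_tgt)] = 0.68 × 0.4184 / (0.5816 × 0.32) ≈ 1.5287
Required items = 1.5287 × 40 = 61.15, so 62 items.

62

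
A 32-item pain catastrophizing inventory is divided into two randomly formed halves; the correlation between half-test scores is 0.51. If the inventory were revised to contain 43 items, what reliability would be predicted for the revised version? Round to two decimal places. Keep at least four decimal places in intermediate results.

Full-test reliability from the split-half r: r_full = 2(0.51)/(1 + 0.51) = 0.6755
Length factor from 32 to 43 items: n = 43/32 = 1.3438
r_new = n·r_full / (1 + (n − 1)·r_full) = 0.9077 / 1.2322 ≈ 0.7366

0.74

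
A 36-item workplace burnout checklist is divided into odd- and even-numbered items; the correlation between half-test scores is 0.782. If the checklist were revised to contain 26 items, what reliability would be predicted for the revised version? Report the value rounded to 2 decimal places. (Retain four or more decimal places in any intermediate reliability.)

0.84

Full-test reliability from the split-half r: r_full = 2(0.782)/(1 + 0.782) = 0.8777
Length factor from 36 to 26 items: n = 26/36 = 0.7222
r_new = n·r_full / (1 + (n − 1)·r_full) = 0.6339 / 0.7562 ≈ 0.8383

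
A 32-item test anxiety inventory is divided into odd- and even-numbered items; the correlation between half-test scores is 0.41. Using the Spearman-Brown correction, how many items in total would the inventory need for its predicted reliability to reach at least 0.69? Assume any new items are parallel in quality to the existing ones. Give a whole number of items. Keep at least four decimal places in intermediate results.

Corrected full-test reliability: r_full = 2 × 0.41 / (1 + 0.41) ≈ 0.5816
n = r_tgt(1 − r_full) / [r_full(1 − r_tgt)] = 0.69 × 0.4184 / (0.5816 × 0.31) ≈ 1.6012
Items = 1.6012 × 32 ≈ 51.24 → 52

52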